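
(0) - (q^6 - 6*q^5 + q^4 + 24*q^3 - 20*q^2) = -q^6 + 6*q^5 - q^4 - 24*q^3 + 20*q^2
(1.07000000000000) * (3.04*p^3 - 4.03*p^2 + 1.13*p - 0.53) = 3.2528*p^3 - 4.3121*p^2 + 1.2091*p - 0.5671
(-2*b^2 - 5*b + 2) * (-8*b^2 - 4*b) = 16*b^4 + 48*b^3 + 4*b^2 - 8*b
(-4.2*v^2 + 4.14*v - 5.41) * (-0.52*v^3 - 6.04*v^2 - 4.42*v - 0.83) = 2.184*v^5 + 23.2152*v^4 - 3.6284*v^3 + 17.8636*v^2 + 20.476*v + 4.4903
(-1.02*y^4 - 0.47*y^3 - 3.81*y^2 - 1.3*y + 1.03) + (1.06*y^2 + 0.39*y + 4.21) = -1.02*y^4 - 0.47*y^3 - 2.75*y^2 - 0.91*y + 5.24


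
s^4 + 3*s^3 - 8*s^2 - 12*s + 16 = (s - 2)*(s - 1)*(s + 2)*(s + 4)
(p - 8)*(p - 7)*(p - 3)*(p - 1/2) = p^4 - 37*p^3/2 + 110*p^2 - 437*p/2 + 84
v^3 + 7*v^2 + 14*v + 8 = (v + 1)*(v + 2)*(v + 4)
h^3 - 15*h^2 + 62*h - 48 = (h - 8)*(h - 6)*(h - 1)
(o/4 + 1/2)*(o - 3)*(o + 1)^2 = o^4/4 + o^3/4 - 7*o^2/4 - 13*o/4 - 3/2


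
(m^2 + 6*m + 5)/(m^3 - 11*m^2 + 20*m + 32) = (m + 5)/(m^2 - 12*m + 32)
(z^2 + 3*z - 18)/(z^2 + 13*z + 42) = (z - 3)/(z + 7)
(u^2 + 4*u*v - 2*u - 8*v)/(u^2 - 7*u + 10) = (u + 4*v)/(u - 5)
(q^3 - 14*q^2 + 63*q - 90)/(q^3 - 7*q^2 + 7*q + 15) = (q - 6)/(q + 1)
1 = 1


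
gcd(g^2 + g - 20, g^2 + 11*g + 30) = g + 5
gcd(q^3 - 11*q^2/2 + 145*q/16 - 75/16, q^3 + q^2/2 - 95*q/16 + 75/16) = q^2 - 5*q/2 + 25/16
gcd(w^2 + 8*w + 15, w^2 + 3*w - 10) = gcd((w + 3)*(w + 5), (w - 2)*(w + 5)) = w + 5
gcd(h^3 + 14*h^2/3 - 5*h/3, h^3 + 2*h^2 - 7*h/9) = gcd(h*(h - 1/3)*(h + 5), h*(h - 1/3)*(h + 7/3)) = h^2 - h/3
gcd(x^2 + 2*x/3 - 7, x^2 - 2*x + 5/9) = 1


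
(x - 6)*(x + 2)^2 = x^3 - 2*x^2 - 20*x - 24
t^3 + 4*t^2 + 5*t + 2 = (t + 1)^2*(t + 2)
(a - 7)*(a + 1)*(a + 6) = a^3 - 43*a - 42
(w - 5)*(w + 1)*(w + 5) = w^3 + w^2 - 25*w - 25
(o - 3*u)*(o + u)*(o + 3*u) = o^3 + o^2*u - 9*o*u^2 - 9*u^3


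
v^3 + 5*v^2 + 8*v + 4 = (v + 1)*(v + 2)^2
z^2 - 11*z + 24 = (z - 8)*(z - 3)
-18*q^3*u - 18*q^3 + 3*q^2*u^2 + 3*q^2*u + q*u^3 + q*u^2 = (-3*q + u)*(6*q + u)*(q*u + q)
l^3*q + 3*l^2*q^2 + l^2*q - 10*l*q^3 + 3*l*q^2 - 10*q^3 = (l - 2*q)*(l + 5*q)*(l*q + q)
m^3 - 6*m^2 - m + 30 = (m - 5)*(m - 3)*(m + 2)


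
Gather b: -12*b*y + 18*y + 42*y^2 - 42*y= -12*b*y + 42*y^2 - 24*y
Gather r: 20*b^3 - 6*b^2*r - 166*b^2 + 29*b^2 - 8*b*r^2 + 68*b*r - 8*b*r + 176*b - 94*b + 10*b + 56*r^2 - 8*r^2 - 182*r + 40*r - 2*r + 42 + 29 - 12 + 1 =20*b^3 - 137*b^2 + 92*b + r^2*(48 - 8*b) + r*(-6*b^2 + 60*b - 144) + 60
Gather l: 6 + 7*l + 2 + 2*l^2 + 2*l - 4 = 2*l^2 + 9*l + 4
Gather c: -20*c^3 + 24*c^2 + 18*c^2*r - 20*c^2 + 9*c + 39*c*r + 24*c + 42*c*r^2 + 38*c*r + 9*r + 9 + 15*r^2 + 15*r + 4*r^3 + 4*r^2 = -20*c^3 + c^2*(18*r + 4) + c*(42*r^2 + 77*r + 33) + 4*r^3 + 19*r^2 + 24*r + 9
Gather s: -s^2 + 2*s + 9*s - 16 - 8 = -s^2 + 11*s - 24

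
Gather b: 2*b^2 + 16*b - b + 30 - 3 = 2*b^2 + 15*b + 27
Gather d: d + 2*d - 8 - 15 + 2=3*d - 21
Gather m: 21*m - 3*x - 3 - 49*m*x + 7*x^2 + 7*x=m*(21 - 49*x) + 7*x^2 + 4*x - 3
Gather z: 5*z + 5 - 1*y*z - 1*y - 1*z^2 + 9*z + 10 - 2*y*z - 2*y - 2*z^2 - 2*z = -3*y - 3*z^2 + z*(12 - 3*y) + 15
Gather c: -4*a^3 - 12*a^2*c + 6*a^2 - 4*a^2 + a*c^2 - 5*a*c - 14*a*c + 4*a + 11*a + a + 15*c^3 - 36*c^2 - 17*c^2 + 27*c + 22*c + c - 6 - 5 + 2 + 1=-4*a^3 + 2*a^2 + 16*a + 15*c^3 + c^2*(a - 53) + c*(-12*a^2 - 19*a + 50) - 8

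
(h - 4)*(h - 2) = h^2 - 6*h + 8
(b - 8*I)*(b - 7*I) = b^2 - 15*I*b - 56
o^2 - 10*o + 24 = (o - 6)*(o - 4)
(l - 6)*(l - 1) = l^2 - 7*l + 6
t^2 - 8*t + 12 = (t - 6)*(t - 2)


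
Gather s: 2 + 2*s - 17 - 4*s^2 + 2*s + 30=-4*s^2 + 4*s + 15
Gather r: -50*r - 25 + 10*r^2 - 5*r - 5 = 10*r^2 - 55*r - 30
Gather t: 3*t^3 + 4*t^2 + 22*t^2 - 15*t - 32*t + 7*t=3*t^3 + 26*t^2 - 40*t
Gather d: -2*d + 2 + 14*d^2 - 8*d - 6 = 14*d^2 - 10*d - 4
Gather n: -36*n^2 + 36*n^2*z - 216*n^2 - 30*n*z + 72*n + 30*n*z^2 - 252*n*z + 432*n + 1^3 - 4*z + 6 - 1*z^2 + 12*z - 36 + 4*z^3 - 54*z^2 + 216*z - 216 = n^2*(36*z - 252) + n*(30*z^2 - 282*z + 504) + 4*z^3 - 55*z^2 + 224*z - 245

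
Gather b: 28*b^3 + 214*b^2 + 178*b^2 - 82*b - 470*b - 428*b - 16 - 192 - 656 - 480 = 28*b^3 + 392*b^2 - 980*b - 1344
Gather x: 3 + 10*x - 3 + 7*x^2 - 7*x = 7*x^2 + 3*x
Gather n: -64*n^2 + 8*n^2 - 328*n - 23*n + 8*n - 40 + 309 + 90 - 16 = -56*n^2 - 343*n + 343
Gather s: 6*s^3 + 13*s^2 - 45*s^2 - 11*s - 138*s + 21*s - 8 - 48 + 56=6*s^3 - 32*s^2 - 128*s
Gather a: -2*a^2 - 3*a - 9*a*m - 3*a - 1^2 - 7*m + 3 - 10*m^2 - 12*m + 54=-2*a^2 + a*(-9*m - 6) - 10*m^2 - 19*m + 56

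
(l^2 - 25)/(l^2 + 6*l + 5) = (l - 5)/(l + 1)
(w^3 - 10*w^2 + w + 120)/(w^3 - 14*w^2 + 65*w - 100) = (w^2 - 5*w - 24)/(w^2 - 9*w + 20)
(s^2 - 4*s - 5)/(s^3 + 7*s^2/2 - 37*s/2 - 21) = 2*(s - 5)/(2*s^2 + 5*s - 42)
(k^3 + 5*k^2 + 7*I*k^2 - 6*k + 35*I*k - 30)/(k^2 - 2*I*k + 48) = (k^2 + k*(5 + I) + 5*I)/(k - 8*I)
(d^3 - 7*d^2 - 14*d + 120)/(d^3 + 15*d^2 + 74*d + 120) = (d^2 - 11*d + 30)/(d^2 + 11*d + 30)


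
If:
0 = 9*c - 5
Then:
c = 5/9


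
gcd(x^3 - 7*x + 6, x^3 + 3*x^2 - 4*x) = x - 1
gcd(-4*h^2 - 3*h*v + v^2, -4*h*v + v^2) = -4*h + v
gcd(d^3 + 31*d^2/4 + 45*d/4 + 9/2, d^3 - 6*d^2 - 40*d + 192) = d + 6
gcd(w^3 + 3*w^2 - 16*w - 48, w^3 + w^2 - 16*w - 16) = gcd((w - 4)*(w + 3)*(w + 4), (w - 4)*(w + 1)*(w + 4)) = w^2 - 16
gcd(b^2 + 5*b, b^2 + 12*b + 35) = b + 5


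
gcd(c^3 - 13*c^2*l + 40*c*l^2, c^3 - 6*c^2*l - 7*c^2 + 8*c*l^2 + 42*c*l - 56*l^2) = 1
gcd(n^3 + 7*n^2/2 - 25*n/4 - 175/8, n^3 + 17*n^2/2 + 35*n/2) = n + 7/2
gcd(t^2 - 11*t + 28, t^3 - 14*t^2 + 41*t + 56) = t - 7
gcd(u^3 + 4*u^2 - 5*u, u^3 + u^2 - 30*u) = u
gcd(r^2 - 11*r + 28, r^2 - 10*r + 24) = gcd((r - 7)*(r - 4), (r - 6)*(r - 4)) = r - 4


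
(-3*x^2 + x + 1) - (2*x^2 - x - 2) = -5*x^2 + 2*x + 3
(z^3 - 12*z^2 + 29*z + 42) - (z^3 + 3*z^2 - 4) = -15*z^2 + 29*z + 46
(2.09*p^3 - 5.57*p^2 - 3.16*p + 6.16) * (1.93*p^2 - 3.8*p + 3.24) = 4.0337*p^5 - 18.6921*p^4 + 21.8388*p^3 + 5.85*p^2 - 33.6464*p + 19.9584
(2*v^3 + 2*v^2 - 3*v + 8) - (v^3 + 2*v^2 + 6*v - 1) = v^3 - 9*v + 9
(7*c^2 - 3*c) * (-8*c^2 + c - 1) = -56*c^4 + 31*c^3 - 10*c^2 + 3*c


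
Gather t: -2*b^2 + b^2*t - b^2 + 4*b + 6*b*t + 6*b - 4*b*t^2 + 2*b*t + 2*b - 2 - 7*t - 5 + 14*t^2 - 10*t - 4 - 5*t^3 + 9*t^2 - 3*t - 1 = -3*b^2 + 12*b - 5*t^3 + t^2*(23 - 4*b) + t*(b^2 + 8*b - 20) - 12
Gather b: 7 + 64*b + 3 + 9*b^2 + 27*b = 9*b^2 + 91*b + 10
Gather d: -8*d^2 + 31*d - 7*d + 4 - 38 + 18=-8*d^2 + 24*d - 16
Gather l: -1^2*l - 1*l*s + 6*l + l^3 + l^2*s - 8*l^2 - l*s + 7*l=l^3 + l^2*(s - 8) + l*(12 - 2*s)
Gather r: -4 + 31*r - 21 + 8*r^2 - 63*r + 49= 8*r^2 - 32*r + 24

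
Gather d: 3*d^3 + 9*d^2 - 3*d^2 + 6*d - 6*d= 3*d^3 + 6*d^2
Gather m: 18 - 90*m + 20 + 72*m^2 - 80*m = 72*m^2 - 170*m + 38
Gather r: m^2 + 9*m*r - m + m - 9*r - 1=m^2 + r*(9*m - 9) - 1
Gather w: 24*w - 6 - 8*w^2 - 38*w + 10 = -8*w^2 - 14*w + 4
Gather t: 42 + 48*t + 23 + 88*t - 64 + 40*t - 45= 176*t - 44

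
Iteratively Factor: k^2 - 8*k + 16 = (k - 4)*(k - 4)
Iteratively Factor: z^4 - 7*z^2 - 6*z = (z - 3)*(z^3 + 3*z^2 + 2*z) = (z - 3)*(z + 2)*(z^2 + z) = (z - 3)*(z + 1)*(z + 2)*(z)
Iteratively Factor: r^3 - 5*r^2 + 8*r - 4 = (r - 2)*(r^2 - 3*r + 2) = (r - 2)^2*(r - 1)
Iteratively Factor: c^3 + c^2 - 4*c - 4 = (c + 2)*(c^2 - c - 2) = (c - 2)*(c + 2)*(c + 1)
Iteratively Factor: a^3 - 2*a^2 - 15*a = (a - 5)*(a^2 + 3*a) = (a - 5)*(a + 3)*(a)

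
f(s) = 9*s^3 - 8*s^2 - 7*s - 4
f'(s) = 27*s^2 - 16*s - 7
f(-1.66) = -55.59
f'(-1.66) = 93.96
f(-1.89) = -80.11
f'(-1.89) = 119.69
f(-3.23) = -368.14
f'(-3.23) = 326.37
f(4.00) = 416.00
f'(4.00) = 361.00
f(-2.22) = -126.36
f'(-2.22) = 161.59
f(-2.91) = -273.15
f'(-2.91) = 268.20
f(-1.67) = -56.54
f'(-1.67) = 95.02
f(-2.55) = -187.40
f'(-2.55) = 209.37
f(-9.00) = -7150.00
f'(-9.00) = 2324.00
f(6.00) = 1610.00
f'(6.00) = 869.00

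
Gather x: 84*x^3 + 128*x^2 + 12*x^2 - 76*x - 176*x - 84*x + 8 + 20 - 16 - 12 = 84*x^3 + 140*x^2 - 336*x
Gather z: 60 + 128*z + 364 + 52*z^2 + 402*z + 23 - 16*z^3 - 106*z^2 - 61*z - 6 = -16*z^3 - 54*z^2 + 469*z + 441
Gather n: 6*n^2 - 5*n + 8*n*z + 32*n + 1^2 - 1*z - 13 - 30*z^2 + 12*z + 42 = 6*n^2 + n*(8*z + 27) - 30*z^2 + 11*z + 30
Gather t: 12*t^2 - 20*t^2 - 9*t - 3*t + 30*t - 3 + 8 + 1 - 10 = -8*t^2 + 18*t - 4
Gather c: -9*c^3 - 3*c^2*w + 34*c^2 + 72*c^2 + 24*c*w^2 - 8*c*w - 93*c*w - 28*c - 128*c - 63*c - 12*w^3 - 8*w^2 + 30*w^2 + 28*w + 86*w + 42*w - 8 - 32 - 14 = -9*c^3 + c^2*(106 - 3*w) + c*(24*w^2 - 101*w - 219) - 12*w^3 + 22*w^2 + 156*w - 54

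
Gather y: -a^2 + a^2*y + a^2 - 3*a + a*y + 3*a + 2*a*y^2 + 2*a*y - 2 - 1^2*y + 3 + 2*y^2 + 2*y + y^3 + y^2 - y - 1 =y^3 + y^2*(2*a + 3) + y*(a^2 + 3*a)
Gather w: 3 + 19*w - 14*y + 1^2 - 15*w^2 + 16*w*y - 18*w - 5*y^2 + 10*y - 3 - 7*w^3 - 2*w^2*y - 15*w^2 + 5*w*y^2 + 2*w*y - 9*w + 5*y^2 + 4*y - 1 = -7*w^3 + w^2*(-2*y - 30) + w*(5*y^2 + 18*y - 8)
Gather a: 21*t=21*t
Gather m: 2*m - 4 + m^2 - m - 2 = m^2 + m - 6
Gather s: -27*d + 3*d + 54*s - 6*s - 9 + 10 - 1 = -24*d + 48*s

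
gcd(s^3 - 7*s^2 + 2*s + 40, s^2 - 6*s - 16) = s + 2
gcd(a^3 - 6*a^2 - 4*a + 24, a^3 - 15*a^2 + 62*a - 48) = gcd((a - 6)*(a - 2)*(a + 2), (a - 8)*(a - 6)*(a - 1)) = a - 6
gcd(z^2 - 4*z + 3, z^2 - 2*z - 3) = z - 3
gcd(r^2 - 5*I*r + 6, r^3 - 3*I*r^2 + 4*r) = r + I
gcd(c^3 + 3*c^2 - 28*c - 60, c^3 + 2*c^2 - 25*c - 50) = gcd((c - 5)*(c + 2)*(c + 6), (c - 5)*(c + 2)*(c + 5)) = c^2 - 3*c - 10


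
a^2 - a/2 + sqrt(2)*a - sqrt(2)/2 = (a - 1/2)*(a + sqrt(2))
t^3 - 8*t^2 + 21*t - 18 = (t - 3)^2*(t - 2)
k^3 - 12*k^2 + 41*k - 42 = (k - 7)*(k - 3)*(k - 2)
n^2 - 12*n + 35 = (n - 7)*(n - 5)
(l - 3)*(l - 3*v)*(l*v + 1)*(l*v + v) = l^4*v^2 - 3*l^3*v^3 - 2*l^3*v^2 + l^3*v + 6*l^2*v^3 - 6*l^2*v^2 - 2*l^2*v + 9*l*v^3 + 6*l*v^2 - 3*l*v + 9*v^2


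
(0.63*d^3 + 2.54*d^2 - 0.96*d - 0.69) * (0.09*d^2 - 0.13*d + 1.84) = 0.0567*d^5 + 0.1467*d^4 + 0.7426*d^3 + 4.7363*d^2 - 1.6767*d - 1.2696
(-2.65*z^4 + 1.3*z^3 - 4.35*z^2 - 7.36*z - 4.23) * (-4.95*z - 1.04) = 13.1175*z^5 - 3.679*z^4 + 20.1805*z^3 + 40.956*z^2 + 28.5929*z + 4.3992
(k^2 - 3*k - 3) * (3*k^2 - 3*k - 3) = 3*k^4 - 12*k^3 - 3*k^2 + 18*k + 9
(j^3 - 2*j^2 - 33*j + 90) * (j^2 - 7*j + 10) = j^5 - 9*j^4 - 9*j^3 + 301*j^2 - 960*j + 900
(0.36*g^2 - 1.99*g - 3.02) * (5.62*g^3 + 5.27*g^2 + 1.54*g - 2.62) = 2.0232*g^5 - 9.2866*g^4 - 26.9053*g^3 - 19.9232*g^2 + 0.563*g + 7.9124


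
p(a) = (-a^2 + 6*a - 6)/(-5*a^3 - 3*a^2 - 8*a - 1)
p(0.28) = 1.23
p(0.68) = 0.25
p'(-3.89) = -0.07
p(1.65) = -0.03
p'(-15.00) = 0.00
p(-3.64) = -0.18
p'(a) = (6 - 2*a)/(-5*a^3 - 3*a^2 - 8*a - 1) + (-a^2 + 6*a - 6)*(15*a^2 + 6*a + 8)/(-5*a^3 - 3*a^2 - 8*a - 1)^2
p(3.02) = -0.02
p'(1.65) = -0.03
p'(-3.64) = -0.09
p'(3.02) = 0.01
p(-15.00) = -0.02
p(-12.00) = -0.03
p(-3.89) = -0.16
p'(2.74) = 0.01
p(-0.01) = 6.58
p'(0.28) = -5.23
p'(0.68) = -1.01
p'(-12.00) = 0.00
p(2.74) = -0.02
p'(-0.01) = -63.36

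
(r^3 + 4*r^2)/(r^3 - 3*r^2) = (r + 4)/(r - 3)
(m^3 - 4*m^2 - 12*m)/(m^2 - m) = (m^2 - 4*m - 12)/(m - 1)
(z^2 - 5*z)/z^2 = (z - 5)/z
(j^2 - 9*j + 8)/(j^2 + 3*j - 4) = (j - 8)/(j + 4)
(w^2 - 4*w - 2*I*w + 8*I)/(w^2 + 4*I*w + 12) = (w - 4)/(w + 6*I)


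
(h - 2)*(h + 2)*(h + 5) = h^3 + 5*h^2 - 4*h - 20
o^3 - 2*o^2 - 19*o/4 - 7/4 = (o - 7/2)*(o + 1/2)*(o + 1)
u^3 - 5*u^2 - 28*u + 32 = (u - 8)*(u - 1)*(u + 4)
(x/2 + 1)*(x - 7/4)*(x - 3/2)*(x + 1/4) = x^4/2 - x^3/2 - 67*x^2/32 + 137*x/64 + 21/32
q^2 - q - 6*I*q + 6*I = (q - 1)*(q - 6*I)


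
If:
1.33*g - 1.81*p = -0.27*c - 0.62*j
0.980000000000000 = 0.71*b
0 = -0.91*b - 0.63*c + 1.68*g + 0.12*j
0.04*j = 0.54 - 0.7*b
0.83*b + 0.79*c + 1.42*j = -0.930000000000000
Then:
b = 1.38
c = 16.52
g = 7.71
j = -10.65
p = 4.48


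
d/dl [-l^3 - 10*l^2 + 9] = l*(-3*l - 20)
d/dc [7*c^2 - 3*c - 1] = 14*c - 3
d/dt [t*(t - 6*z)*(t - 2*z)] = 3*t^2 - 16*t*z + 12*z^2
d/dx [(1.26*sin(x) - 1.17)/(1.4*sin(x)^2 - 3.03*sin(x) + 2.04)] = (-1.764*sin(x)^2 + 3.276*sin(x) - 0.974699999999999)*cos(x)/(1.96*sin(x)^4 - 8.484*sin(x)^3 + 14.8929*sin(x)^2 - 12.3624*sin(x) + 4.1616)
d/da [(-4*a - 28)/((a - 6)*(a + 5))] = 4*(a^2 + 14*a + 23)/(a^4 - 2*a^3 - 59*a^2 + 60*a + 900)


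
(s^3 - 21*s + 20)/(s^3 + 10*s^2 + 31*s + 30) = (s^2 - 5*s + 4)/(s^2 + 5*s + 6)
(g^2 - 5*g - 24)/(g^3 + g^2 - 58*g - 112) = (g + 3)/(g^2 + 9*g + 14)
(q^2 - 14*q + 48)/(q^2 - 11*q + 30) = (q - 8)/(q - 5)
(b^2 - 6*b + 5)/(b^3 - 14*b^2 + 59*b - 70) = (b - 1)/(b^2 - 9*b + 14)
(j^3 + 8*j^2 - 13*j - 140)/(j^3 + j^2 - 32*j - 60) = (j^2 + 3*j - 28)/(j^2 - 4*j - 12)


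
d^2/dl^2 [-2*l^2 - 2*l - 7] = -4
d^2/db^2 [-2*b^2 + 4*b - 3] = -4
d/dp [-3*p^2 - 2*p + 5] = -6*p - 2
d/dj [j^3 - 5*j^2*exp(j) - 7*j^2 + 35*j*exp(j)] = -5*j^2*exp(j) + 3*j^2 + 25*j*exp(j) - 14*j + 35*exp(j)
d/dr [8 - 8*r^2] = -16*r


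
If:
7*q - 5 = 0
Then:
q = 5/7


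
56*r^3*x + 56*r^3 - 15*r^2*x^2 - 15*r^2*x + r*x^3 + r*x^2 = (-8*r + x)*(-7*r + x)*(r*x + r)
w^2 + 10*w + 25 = (w + 5)^2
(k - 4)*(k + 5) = k^2 + k - 20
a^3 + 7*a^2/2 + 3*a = a*(a + 3/2)*(a + 2)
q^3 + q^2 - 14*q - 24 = (q - 4)*(q + 2)*(q + 3)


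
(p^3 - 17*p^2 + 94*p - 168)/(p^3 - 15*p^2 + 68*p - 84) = (p - 4)/(p - 2)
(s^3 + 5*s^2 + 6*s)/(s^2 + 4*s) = (s^2 + 5*s + 6)/(s + 4)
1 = 1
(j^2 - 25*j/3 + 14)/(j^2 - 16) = (j^2 - 25*j/3 + 14)/(j^2 - 16)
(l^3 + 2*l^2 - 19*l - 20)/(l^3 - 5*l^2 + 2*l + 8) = (l + 5)/(l - 2)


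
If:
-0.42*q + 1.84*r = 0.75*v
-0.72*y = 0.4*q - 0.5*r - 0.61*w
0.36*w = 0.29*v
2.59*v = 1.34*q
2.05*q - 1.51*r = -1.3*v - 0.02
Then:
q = -0.01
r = -0.00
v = -0.01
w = -0.00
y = -0.00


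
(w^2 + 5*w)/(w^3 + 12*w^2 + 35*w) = 1/(w + 7)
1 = 1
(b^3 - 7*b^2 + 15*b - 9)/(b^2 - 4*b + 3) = b - 3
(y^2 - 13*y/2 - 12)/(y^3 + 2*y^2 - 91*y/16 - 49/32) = 16*(2*y^2 - 13*y - 24)/(32*y^3 + 64*y^2 - 182*y - 49)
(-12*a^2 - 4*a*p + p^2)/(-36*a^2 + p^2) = (2*a + p)/(6*a + p)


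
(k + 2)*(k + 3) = k^2 + 5*k + 6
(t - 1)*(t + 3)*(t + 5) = t^3 + 7*t^2 + 7*t - 15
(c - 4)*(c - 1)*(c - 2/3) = c^3 - 17*c^2/3 + 22*c/3 - 8/3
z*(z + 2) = z^2 + 2*z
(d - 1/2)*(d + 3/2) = d^2 + d - 3/4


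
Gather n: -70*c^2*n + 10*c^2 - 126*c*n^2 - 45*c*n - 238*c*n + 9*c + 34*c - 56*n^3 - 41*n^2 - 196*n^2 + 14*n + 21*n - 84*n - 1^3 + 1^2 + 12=10*c^2 + 43*c - 56*n^3 + n^2*(-126*c - 237) + n*(-70*c^2 - 283*c - 49) + 12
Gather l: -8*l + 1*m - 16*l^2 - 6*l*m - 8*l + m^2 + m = -16*l^2 + l*(-6*m - 16) + m^2 + 2*m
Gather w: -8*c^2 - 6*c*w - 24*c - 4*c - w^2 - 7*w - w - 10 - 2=-8*c^2 - 28*c - w^2 + w*(-6*c - 8) - 12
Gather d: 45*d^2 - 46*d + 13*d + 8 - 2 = 45*d^2 - 33*d + 6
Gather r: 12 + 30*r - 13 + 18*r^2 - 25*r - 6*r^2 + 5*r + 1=12*r^2 + 10*r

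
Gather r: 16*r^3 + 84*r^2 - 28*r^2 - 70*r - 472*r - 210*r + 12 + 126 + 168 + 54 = 16*r^3 + 56*r^2 - 752*r + 360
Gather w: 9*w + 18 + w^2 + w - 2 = w^2 + 10*w + 16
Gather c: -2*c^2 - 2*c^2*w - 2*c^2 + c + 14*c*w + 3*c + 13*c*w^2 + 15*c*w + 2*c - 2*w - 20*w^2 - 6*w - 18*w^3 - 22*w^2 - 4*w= c^2*(-2*w - 4) + c*(13*w^2 + 29*w + 6) - 18*w^3 - 42*w^2 - 12*w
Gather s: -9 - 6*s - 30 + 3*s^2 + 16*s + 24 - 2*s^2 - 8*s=s^2 + 2*s - 15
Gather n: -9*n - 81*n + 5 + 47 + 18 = 70 - 90*n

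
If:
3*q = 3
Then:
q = 1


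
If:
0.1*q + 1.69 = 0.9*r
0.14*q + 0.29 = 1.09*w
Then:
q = 7.78571428571429*w - 2.07142857142857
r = 0.865079365079365*w + 1.64761904761905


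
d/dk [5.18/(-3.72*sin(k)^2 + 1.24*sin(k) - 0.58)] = (38.5392*sin(k) - 6.4232)*cos(k)/(3.72*sin(k)^2 - 1.24*sin(k) + 0.58)^2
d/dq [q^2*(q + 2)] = q*(3*q + 4)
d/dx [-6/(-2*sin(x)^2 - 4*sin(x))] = -6*(sin(x) + 1)*cos(x)/((sin(x) + 2)^2*sin(x)^2)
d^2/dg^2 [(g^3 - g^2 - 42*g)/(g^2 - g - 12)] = 60*(-g^3 - 36*g + 12)/(g^6 - 3*g^5 - 33*g^4 + 71*g^3 + 396*g^2 - 432*g - 1728)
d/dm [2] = 0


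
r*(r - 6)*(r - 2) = r^3 - 8*r^2 + 12*r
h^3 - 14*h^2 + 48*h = h*(h - 8)*(h - 6)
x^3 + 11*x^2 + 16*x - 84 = (x - 2)*(x + 6)*(x + 7)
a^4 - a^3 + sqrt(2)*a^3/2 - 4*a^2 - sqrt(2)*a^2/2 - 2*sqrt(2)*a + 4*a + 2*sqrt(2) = (a - 2)*(a - 1)*(a + 2)*(a + sqrt(2)/2)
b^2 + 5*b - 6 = (b - 1)*(b + 6)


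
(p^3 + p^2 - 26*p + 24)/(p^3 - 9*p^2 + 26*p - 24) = (p^2 + 5*p - 6)/(p^2 - 5*p + 6)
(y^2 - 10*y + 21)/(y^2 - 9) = (y - 7)/(y + 3)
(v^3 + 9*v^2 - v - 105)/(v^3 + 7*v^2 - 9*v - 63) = (v + 5)/(v + 3)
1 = 1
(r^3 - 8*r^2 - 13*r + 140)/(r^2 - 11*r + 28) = (r^2 - r - 20)/(r - 4)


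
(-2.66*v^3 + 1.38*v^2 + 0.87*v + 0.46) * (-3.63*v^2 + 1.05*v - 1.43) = 9.6558*v^5 - 7.8024*v^4 + 2.0947*v^3 - 2.7297*v^2 - 0.7611*v - 0.6578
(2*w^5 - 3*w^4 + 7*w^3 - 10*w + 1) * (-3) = -6*w^5 + 9*w^4 - 21*w^3 + 30*w - 3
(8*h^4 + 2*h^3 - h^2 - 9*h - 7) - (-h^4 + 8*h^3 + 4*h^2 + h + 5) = 9*h^4 - 6*h^3 - 5*h^2 - 10*h - 12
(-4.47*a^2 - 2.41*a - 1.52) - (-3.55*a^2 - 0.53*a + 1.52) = -0.92*a^2 - 1.88*a - 3.04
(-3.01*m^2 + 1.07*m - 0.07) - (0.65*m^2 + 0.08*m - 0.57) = -3.66*m^2 + 0.99*m + 0.5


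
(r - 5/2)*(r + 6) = r^2 + 7*r/2 - 15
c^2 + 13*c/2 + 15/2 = (c + 3/2)*(c + 5)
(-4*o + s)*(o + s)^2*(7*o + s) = -28*o^4 - 53*o^3*s - 21*o^2*s^2 + 5*o*s^3 + s^4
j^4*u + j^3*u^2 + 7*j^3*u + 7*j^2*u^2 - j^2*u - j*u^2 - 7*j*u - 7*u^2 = (j - 1)*(j + 7)*(j + u)*(j*u + u)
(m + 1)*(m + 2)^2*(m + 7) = m^4 + 12*m^3 + 43*m^2 + 60*m + 28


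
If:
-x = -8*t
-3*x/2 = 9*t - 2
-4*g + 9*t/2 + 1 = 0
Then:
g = 5/14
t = 2/21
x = 16/21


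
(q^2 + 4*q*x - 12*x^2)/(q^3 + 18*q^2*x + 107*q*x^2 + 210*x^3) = (q - 2*x)/(q^2 + 12*q*x + 35*x^2)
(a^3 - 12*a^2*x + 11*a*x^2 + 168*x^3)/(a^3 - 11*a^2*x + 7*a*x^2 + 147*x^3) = (-a + 8*x)/(-a + 7*x)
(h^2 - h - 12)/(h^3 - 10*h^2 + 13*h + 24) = (h^2 - h - 12)/(h^3 - 10*h^2 + 13*h + 24)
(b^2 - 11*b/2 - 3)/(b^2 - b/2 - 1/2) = (b - 6)/(b - 1)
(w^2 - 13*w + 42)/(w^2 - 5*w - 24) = (-w^2 + 13*w - 42)/(-w^2 + 5*w + 24)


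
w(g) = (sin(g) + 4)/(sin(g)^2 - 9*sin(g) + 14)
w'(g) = (-2*sin(g)*cos(g) + 9*cos(g))*(sin(g) + 4)/(sin(g)^2 - 9*sin(g) + 14)^2 + cos(g)/(sin(g)^2 - 9*sin(g) + 14) = (-8*sin(g) + cos(g)^2 + 49)*cos(g)/(sin(g)^2 - 9*sin(g) + 14)^2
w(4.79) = 0.13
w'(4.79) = 0.01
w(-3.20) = 0.30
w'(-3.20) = -0.27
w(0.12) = 0.32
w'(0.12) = 0.29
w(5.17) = 0.14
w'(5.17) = 0.05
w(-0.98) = 0.14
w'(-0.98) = 0.06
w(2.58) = 0.48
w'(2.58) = -0.43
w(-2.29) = 0.15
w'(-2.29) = -0.08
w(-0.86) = 0.15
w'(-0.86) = 0.08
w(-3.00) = 0.25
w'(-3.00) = -0.22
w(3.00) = 0.32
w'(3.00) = -0.30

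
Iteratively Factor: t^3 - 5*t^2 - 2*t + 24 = (t + 2)*(t^2 - 7*t + 12) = (t - 3)*(t + 2)*(t - 4)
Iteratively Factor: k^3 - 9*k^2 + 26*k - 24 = (k - 4)*(k^2 - 5*k + 6) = (k - 4)*(k - 3)*(k - 2)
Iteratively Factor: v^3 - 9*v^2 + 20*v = (v - 5)*(v^2 - 4*v) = (v - 5)*(v - 4)*(v)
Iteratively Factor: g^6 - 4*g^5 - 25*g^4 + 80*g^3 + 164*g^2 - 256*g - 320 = (g - 2)*(g^5 - 2*g^4 - 29*g^3 + 22*g^2 + 208*g + 160) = (g - 2)*(g + 4)*(g^4 - 6*g^3 - 5*g^2 + 42*g + 40) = (g - 2)*(g + 1)*(g + 4)*(g^3 - 7*g^2 + 2*g + 40) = (g - 4)*(g - 2)*(g + 1)*(g + 4)*(g^2 - 3*g - 10) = (g - 5)*(g - 4)*(g - 2)*(g + 1)*(g + 4)*(g + 2)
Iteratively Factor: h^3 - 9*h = (h - 3)*(h^2 + 3*h) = h*(h - 3)*(h + 3)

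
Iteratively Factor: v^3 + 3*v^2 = (v + 3)*(v^2) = v*(v + 3)*(v)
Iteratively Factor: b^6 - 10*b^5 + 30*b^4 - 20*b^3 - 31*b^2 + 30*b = (b - 2)*(b^5 - 8*b^4 + 14*b^3 + 8*b^2 - 15*b) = (b - 2)*(b - 1)*(b^4 - 7*b^3 + 7*b^2 + 15*b) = (b - 5)*(b - 2)*(b - 1)*(b^3 - 2*b^2 - 3*b) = (b - 5)*(b - 2)*(b - 1)*(b + 1)*(b^2 - 3*b) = b*(b - 5)*(b - 2)*(b - 1)*(b + 1)*(b - 3)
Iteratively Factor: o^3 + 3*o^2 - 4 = (o - 1)*(o^2 + 4*o + 4) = (o - 1)*(o + 2)*(o + 2)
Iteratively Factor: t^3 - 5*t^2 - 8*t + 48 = (t - 4)*(t^2 - t - 12) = (t - 4)^2*(t + 3)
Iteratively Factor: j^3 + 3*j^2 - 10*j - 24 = (j - 3)*(j^2 + 6*j + 8) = (j - 3)*(j + 2)*(j + 4)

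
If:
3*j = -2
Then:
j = -2/3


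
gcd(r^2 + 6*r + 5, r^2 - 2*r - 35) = r + 5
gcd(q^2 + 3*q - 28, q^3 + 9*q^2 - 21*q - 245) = q + 7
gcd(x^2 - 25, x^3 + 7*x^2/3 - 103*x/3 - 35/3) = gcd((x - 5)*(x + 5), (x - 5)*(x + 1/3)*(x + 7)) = x - 5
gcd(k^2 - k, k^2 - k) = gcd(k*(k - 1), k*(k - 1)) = k^2 - k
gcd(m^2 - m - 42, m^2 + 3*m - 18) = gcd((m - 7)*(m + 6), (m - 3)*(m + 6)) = m + 6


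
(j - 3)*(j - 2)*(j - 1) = j^3 - 6*j^2 + 11*j - 6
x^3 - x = x*(x - 1)*(x + 1)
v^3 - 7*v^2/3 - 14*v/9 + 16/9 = (v - 8/3)*(v - 2/3)*(v + 1)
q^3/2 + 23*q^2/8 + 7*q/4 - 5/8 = (q/2 + 1/2)*(q - 1/4)*(q + 5)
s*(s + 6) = s^2 + 6*s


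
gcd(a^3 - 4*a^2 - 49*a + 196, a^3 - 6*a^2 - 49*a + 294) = a^2 - 49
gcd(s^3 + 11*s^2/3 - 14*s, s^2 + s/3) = s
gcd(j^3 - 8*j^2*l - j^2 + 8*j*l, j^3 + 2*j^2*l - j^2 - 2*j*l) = j^2 - j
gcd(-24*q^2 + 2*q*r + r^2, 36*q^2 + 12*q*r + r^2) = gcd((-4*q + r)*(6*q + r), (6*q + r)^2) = 6*q + r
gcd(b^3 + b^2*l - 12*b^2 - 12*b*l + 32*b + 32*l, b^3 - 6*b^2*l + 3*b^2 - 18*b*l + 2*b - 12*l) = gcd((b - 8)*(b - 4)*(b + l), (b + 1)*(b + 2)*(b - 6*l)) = 1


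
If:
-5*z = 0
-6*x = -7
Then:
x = 7/6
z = 0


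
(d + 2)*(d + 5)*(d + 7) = d^3 + 14*d^2 + 59*d + 70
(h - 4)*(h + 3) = h^2 - h - 12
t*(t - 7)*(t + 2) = t^3 - 5*t^2 - 14*t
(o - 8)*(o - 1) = o^2 - 9*o + 8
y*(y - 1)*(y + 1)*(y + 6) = y^4 + 6*y^3 - y^2 - 6*y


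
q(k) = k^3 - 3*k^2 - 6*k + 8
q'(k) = 3*k^2 - 6*k - 6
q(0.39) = 5.26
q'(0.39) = -7.88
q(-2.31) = -6.47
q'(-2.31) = 23.87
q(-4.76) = -139.26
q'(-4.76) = 90.53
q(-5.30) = -193.35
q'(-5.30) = 110.07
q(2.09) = -8.51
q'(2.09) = -5.44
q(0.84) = 1.44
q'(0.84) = -8.92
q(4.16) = 3.11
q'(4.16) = 20.96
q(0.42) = 5.02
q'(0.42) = -7.99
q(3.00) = -10.00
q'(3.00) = 3.00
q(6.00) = 80.00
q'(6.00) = 66.00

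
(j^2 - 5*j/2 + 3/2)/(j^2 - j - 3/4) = 2*(j - 1)/(2*j + 1)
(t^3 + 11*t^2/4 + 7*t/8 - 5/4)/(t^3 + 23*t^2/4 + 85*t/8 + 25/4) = (2*t - 1)/(2*t + 5)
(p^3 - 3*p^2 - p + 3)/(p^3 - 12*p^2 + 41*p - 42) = (p^2 - 1)/(p^2 - 9*p + 14)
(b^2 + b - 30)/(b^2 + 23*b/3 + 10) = 3*(b - 5)/(3*b + 5)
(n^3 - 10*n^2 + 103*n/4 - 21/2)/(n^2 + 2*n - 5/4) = (2*n^2 - 19*n + 42)/(2*n + 5)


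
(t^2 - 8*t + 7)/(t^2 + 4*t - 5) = (t - 7)/(t + 5)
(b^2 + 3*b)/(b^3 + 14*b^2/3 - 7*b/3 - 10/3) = 3*b*(b + 3)/(3*b^3 + 14*b^2 - 7*b - 10)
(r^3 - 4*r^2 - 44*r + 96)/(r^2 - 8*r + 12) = (r^2 - 2*r - 48)/(r - 6)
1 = 1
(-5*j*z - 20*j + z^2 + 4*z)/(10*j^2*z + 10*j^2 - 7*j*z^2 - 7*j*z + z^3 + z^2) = (z + 4)/(-2*j*z - 2*j + z^2 + z)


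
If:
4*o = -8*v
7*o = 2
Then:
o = 2/7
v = -1/7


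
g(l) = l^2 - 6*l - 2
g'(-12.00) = -30.00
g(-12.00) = 214.00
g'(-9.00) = -24.00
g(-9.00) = 133.00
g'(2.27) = -1.46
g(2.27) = -10.47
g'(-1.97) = -9.94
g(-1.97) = 13.70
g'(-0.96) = -7.92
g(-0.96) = 4.68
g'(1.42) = -3.16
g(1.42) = -8.50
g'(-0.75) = -7.50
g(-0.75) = 3.06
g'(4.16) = 2.32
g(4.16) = -9.65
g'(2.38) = -1.24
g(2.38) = -10.62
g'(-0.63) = -7.26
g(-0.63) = 2.18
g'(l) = 2*l - 6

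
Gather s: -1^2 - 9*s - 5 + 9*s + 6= 0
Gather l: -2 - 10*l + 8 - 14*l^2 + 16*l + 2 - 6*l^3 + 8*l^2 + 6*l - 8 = -6*l^3 - 6*l^2 + 12*l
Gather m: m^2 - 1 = m^2 - 1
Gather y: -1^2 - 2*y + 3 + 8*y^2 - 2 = 8*y^2 - 2*y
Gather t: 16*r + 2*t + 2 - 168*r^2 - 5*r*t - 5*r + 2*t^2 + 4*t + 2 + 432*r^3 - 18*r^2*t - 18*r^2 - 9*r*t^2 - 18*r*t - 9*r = 432*r^3 - 186*r^2 + 2*r + t^2*(2 - 9*r) + t*(-18*r^2 - 23*r + 6) + 4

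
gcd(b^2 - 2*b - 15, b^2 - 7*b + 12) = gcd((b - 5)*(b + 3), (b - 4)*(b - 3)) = 1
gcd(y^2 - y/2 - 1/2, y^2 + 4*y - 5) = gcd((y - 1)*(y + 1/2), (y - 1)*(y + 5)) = y - 1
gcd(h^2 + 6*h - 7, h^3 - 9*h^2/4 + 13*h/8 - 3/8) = h - 1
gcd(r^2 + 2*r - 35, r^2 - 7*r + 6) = 1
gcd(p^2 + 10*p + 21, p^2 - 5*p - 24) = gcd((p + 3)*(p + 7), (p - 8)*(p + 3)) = p + 3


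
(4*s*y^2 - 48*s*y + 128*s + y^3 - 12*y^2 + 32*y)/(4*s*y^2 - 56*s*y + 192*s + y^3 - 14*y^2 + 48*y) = (y - 4)/(y - 6)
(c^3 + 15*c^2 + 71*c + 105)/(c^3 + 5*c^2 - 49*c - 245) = (c + 3)/(c - 7)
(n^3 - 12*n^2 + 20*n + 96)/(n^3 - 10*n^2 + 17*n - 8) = (n^2 - 4*n - 12)/(n^2 - 2*n + 1)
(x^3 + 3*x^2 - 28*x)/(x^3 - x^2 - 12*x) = (x + 7)/(x + 3)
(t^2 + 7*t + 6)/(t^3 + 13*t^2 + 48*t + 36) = 1/(t + 6)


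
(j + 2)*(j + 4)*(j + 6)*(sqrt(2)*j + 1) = sqrt(2)*j^4 + j^3 + 12*sqrt(2)*j^3 + 12*j^2 + 44*sqrt(2)*j^2 + 44*j + 48*sqrt(2)*j + 48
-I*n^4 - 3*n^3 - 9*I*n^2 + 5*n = n*(n - 5*I)*(n + I)*(-I*n + 1)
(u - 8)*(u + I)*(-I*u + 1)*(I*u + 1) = u^4 - 8*u^3 + I*u^3 + u^2 - 8*I*u^2 - 8*u + I*u - 8*I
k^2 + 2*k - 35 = (k - 5)*(k + 7)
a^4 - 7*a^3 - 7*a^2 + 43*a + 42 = (a - 7)*(a - 3)*(a + 1)*(a + 2)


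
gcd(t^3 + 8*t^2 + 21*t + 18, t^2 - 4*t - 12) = t + 2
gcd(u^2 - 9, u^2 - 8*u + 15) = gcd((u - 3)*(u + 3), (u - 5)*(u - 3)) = u - 3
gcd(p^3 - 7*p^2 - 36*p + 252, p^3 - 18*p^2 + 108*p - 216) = p - 6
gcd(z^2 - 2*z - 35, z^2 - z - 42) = z - 7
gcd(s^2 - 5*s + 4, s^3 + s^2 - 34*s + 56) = s - 4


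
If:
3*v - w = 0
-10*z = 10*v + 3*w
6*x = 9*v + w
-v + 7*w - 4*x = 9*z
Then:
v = 0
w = 0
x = 0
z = 0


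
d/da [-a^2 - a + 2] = -2*a - 1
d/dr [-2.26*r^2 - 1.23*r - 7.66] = -4.52*r - 1.23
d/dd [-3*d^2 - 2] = -6*d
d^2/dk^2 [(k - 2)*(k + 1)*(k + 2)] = 6*k + 2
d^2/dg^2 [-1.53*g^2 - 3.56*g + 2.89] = -3.06000000000000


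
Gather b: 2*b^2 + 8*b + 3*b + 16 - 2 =2*b^2 + 11*b + 14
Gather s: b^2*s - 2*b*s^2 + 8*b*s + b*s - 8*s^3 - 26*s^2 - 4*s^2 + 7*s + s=-8*s^3 + s^2*(-2*b - 30) + s*(b^2 + 9*b + 8)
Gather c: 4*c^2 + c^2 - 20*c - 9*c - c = 5*c^2 - 30*c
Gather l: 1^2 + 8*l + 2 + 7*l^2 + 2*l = 7*l^2 + 10*l + 3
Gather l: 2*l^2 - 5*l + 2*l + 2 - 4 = 2*l^2 - 3*l - 2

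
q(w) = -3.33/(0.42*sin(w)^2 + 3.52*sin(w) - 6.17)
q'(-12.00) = 0.64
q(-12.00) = 0.80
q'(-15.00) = -0.11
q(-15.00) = 0.40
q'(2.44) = -0.75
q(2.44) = 0.89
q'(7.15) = 0.85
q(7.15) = 1.03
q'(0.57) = 0.65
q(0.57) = 0.80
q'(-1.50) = 0.01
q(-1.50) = 0.36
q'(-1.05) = 0.06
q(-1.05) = 0.37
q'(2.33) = -0.82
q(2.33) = 0.98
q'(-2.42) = -0.11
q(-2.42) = 0.40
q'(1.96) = -0.83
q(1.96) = 1.30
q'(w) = -3.33*(-0.84*sin(w)*cos(w) - 3.52*cos(w))/(0.42*sin(w)^2 + 3.52*sin(w) - 6.17)^2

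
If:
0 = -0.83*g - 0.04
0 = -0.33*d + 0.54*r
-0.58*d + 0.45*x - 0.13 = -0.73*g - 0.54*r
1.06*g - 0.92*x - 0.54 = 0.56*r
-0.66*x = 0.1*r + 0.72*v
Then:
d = -1.09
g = -0.05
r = -0.67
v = 0.31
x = -0.24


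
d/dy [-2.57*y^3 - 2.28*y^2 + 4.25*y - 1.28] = -7.71*y^2 - 4.56*y + 4.25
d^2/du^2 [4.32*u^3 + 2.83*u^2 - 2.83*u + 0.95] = 25.92*u + 5.66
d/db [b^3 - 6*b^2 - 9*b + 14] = 3*b^2 - 12*b - 9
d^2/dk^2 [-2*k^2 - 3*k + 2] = -4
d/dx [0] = 0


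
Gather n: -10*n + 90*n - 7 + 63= 80*n + 56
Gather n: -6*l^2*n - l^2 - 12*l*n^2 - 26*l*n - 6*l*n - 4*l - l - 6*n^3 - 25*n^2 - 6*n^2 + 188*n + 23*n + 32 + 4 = -l^2 - 5*l - 6*n^3 + n^2*(-12*l - 31) + n*(-6*l^2 - 32*l + 211) + 36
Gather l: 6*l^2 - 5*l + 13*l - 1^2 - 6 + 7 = 6*l^2 + 8*l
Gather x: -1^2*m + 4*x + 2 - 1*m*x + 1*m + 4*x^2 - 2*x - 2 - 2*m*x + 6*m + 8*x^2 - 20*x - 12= 6*m + 12*x^2 + x*(-3*m - 18) - 12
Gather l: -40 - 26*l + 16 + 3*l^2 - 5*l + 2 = 3*l^2 - 31*l - 22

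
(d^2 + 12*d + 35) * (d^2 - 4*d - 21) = d^4 + 8*d^3 - 34*d^2 - 392*d - 735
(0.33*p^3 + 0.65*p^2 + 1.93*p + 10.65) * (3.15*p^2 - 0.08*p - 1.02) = 1.0395*p^5 + 2.0211*p^4 + 5.6909*p^3 + 32.7301*p^2 - 2.8206*p - 10.863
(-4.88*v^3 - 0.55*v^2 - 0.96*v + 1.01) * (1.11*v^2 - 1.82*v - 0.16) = -5.4168*v^5 + 8.2711*v^4 + 0.7162*v^3 + 2.9563*v^2 - 1.6846*v - 0.1616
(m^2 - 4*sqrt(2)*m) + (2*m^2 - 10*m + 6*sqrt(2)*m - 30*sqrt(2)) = 3*m^2 - 10*m + 2*sqrt(2)*m - 30*sqrt(2)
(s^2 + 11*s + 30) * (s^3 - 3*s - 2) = s^5 + 11*s^4 + 27*s^3 - 35*s^2 - 112*s - 60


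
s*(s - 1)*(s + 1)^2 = s^4 + s^3 - s^2 - s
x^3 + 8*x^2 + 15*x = x*(x + 3)*(x + 5)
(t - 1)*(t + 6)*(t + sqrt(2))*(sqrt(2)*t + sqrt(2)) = sqrt(2)*t^4 + 2*t^3 + 6*sqrt(2)*t^3 - sqrt(2)*t^2 + 12*t^2 - 6*sqrt(2)*t - 2*t - 12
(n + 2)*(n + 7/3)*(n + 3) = n^3 + 22*n^2/3 + 53*n/3 + 14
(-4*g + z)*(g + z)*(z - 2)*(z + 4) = -4*g^2*z^2 - 8*g^2*z + 32*g^2 - 3*g*z^3 - 6*g*z^2 + 24*g*z + z^4 + 2*z^3 - 8*z^2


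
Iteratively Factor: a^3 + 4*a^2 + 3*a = (a + 1)*(a^2 + 3*a) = a*(a + 1)*(a + 3)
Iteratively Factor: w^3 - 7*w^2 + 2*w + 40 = (w - 5)*(w^2 - 2*w - 8) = (w - 5)*(w - 4)*(w + 2)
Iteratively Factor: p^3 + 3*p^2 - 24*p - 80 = (p + 4)*(p^2 - p - 20) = (p - 5)*(p + 4)*(p + 4)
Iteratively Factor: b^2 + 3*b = (b + 3)*(b)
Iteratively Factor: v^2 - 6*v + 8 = (v - 2)*(v - 4)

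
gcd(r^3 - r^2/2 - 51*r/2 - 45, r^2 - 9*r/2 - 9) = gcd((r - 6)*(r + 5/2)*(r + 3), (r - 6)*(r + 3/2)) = r - 6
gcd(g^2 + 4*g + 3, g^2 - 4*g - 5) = g + 1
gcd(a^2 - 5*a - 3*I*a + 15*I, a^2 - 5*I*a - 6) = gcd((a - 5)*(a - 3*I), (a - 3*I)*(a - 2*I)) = a - 3*I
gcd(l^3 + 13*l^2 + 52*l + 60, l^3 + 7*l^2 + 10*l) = l^2 + 7*l + 10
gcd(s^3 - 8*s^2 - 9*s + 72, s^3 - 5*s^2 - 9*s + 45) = s^2 - 9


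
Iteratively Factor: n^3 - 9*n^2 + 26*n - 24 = (n - 3)*(n^2 - 6*n + 8) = (n - 3)*(n - 2)*(n - 4)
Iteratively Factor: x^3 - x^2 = (x - 1)*(x^2) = x*(x - 1)*(x)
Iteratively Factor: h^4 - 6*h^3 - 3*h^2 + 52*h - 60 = (h - 2)*(h^3 - 4*h^2 - 11*h + 30) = (h - 5)*(h - 2)*(h^2 + h - 6) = (h - 5)*(h - 2)*(h + 3)*(h - 2)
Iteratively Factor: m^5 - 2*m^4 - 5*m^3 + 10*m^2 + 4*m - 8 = (m - 2)*(m^4 - 5*m^2 + 4) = (m - 2)*(m + 2)*(m^3 - 2*m^2 - m + 2) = (m - 2)*(m + 1)*(m + 2)*(m^2 - 3*m + 2) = (m - 2)*(m - 1)*(m + 1)*(m + 2)*(m - 2)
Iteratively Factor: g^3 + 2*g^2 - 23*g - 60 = (g + 4)*(g^2 - 2*g - 15) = (g + 3)*(g + 4)*(g - 5)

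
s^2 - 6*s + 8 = (s - 4)*(s - 2)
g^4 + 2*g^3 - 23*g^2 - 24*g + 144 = (g - 3)^2*(g + 4)^2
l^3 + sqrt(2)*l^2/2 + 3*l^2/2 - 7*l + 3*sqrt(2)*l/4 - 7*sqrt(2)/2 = (l - 2)*(l + 7/2)*(l + sqrt(2)/2)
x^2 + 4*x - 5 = (x - 1)*(x + 5)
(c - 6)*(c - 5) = c^2 - 11*c + 30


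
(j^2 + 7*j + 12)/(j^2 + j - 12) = (j + 3)/(j - 3)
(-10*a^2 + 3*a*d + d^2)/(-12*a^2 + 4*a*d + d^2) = (5*a + d)/(6*a + d)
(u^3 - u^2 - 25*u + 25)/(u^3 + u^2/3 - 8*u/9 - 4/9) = 9*(u^2 - 25)/(9*u^2 + 12*u + 4)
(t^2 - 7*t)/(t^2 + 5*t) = (t - 7)/(t + 5)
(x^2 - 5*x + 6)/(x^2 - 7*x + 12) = (x - 2)/(x - 4)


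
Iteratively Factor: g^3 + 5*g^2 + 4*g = (g + 1)*(g^2 + 4*g) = (g + 1)*(g + 4)*(g)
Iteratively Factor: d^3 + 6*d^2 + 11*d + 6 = (d + 3)*(d^2 + 3*d + 2) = (d + 1)*(d + 3)*(d + 2)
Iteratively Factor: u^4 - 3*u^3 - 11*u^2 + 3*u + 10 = (u - 5)*(u^3 + 2*u^2 - u - 2) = (u - 5)*(u + 1)*(u^2 + u - 2) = (u - 5)*(u + 1)*(u + 2)*(u - 1)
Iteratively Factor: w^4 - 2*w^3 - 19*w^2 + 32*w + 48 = (w - 4)*(w^3 + 2*w^2 - 11*w - 12) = (w - 4)*(w - 3)*(w^2 + 5*w + 4) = (w - 4)*(w - 3)*(w + 4)*(w + 1)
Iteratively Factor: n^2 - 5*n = (n)*(n - 5)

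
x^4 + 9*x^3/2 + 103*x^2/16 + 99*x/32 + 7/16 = (x + 1/4)*(x + 1/2)*(x + 7/4)*(x + 2)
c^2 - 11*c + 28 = (c - 7)*(c - 4)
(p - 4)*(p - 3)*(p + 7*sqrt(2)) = p^3 - 7*p^2 + 7*sqrt(2)*p^2 - 49*sqrt(2)*p + 12*p + 84*sqrt(2)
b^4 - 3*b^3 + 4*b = b*(b - 2)^2*(b + 1)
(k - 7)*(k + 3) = k^2 - 4*k - 21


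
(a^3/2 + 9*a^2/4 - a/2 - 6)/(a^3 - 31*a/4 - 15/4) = (-2*a^3 - 9*a^2 + 2*a + 24)/(-4*a^3 + 31*a + 15)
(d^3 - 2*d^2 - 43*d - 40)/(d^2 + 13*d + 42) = (d^3 - 2*d^2 - 43*d - 40)/(d^2 + 13*d + 42)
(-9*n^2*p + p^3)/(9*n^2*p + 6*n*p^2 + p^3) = (-3*n + p)/(3*n + p)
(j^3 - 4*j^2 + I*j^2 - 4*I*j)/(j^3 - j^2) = (j^2 + j*(-4 + I) - 4*I)/(j*(j - 1))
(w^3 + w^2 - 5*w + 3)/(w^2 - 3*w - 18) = (w^2 - 2*w + 1)/(w - 6)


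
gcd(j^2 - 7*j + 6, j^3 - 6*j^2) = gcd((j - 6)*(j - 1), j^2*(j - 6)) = j - 6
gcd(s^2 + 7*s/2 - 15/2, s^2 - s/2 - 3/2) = s - 3/2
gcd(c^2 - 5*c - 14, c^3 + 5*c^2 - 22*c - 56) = c + 2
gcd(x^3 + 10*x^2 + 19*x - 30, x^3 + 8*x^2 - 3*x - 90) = x^2 + 11*x + 30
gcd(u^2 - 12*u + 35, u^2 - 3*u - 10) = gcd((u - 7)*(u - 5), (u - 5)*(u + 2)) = u - 5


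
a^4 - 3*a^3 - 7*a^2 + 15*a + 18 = (a - 3)^2*(a + 1)*(a + 2)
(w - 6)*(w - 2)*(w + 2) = w^3 - 6*w^2 - 4*w + 24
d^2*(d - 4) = d^3 - 4*d^2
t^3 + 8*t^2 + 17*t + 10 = (t + 1)*(t + 2)*(t + 5)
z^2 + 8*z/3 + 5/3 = (z + 1)*(z + 5/3)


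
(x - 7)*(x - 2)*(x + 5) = x^3 - 4*x^2 - 31*x + 70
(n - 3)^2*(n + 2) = n^3 - 4*n^2 - 3*n + 18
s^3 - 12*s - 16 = (s - 4)*(s + 2)^2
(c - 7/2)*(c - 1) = c^2 - 9*c/2 + 7/2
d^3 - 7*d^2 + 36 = (d - 6)*(d - 3)*(d + 2)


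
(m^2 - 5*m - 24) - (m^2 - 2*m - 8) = -3*m - 16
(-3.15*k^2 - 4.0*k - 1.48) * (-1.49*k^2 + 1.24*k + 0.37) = 4.6935*k^4 + 2.054*k^3 - 3.9203*k^2 - 3.3152*k - 0.5476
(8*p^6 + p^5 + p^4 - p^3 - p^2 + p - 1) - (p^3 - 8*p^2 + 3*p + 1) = 8*p^6 + p^5 + p^4 - 2*p^3 + 7*p^2 - 2*p - 2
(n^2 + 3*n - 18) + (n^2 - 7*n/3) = 2*n^2 + 2*n/3 - 18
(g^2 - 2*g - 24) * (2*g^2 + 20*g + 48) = 2*g^4 + 16*g^3 - 40*g^2 - 576*g - 1152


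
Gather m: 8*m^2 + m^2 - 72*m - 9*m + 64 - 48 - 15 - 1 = 9*m^2 - 81*m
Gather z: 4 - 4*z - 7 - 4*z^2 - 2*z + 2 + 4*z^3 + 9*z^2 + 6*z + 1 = 4*z^3 + 5*z^2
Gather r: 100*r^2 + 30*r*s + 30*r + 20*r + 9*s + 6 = 100*r^2 + r*(30*s + 50) + 9*s + 6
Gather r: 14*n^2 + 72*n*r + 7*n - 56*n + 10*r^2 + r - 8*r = 14*n^2 - 49*n + 10*r^2 + r*(72*n - 7)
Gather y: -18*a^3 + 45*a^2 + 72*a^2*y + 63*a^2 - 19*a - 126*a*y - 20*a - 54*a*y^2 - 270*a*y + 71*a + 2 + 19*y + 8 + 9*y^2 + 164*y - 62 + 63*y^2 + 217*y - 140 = -18*a^3 + 108*a^2 + 32*a + y^2*(72 - 54*a) + y*(72*a^2 - 396*a + 400) - 192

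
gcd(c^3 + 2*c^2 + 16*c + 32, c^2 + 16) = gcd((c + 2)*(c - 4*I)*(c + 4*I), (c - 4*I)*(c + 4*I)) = c^2 + 16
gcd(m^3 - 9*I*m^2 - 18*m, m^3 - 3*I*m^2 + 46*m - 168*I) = m - 6*I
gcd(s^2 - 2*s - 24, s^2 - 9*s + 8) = 1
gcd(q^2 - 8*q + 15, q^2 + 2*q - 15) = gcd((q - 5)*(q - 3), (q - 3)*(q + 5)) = q - 3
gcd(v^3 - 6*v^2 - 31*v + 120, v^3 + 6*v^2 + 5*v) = v + 5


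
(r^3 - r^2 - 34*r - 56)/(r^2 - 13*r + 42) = (r^2 + 6*r + 8)/(r - 6)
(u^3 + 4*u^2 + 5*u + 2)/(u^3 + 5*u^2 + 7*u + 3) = (u + 2)/(u + 3)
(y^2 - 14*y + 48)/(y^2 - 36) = (y - 8)/(y + 6)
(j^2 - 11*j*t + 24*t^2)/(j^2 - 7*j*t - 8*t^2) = (j - 3*t)/(j + t)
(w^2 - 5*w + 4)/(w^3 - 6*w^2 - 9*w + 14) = (w - 4)/(w^2 - 5*w - 14)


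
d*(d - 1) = d^2 - d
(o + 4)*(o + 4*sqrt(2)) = o^2 + 4*o + 4*sqrt(2)*o + 16*sqrt(2)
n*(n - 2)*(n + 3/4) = n^3 - 5*n^2/4 - 3*n/2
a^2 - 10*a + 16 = (a - 8)*(a - 2)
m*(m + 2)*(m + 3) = m^3 + 5*m^2 + 6*m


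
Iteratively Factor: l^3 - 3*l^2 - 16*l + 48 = (l - 4)*(l^2 + l - 12) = (l - 4)*(l - 3)*(l + 4)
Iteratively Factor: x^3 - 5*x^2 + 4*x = (x)*(x^2 - 5*x + 4) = x*(x - 4)*(x - 1)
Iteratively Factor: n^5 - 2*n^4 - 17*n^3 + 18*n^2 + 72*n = (n)*(n^4 - 2*n^3 - 17*n^2 + 18*n + 72) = n*(n - 3)*(n^3 + n^2 - 14*n - 24) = n*(n - 4)*(n - 3)*(n^2 + 5*n + 6) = n*(n - 4)*(n - 3)*(n + 2)*(n + 3)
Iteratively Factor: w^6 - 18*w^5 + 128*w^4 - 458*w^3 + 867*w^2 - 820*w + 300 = (w - 2)*(w^5 - 16*w^4 + 96*w^3 - 266*w^2 + 335*w - 150) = (w - 2)^2*(w^4 - 14*w^3 + 68*w^2 - 130*w + 75) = (w - 5)*(w - 2)^2*(w^3 - 9*w^2 + 23*w - 15) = (w - 5)^2*(w - 2)^2*(w^2 - 4*w + 3) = (w - 5)^2*(w - 3)*(w - 2)^2*(w - 1)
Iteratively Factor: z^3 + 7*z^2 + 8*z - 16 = (z - 1)*(z^2 + 8*z + 16) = (z - 1)*(z + 4)*(z + 4)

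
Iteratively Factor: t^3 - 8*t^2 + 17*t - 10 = (t - 5)*(t^2 - 3*t + 2) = (t - 5)*(t - 2)*(t - 1)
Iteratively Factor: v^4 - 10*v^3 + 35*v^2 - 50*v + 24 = (v - 1)*(v^3 - 9*v^2 + 26*v - 24) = (v - 2)*(v - 1)*(v^2 - 7*v + 12) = (v - 3)*(v - 2)*(v - 1)*(v - 4)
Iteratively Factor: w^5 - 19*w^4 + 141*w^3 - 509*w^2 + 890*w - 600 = (w - 5)*(w^4 - 14*w^3 + 71*w^2 - 154*w + 120) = (w - 5)^2*(w^3 - 9*w^2 + 26*w - 24) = (w - 5)^2*(w - 3)*(w^2 - 6*w + 8) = (w - 5)^2*(w - 3)*(w - 2)*(w - 4)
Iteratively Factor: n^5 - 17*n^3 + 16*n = (n)*(n^4 - 17*n^2 + 16) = n*(n - 1)*(n^3 + n^2 - 16*n - 16) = n*(n - 1)*(n + 1)*(n^2 - 16) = n*(n - 1)*(n + 1)*(n + 4)*(n - 4)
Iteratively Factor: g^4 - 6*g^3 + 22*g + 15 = (g - 3)*(g^3 - 3*g^2 - 9*g - 5) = (g - 5)*(g - 3)*(g^2 + 2*g + 1) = (g - 5)*(g - 3)*(g + 1)*(g + 1)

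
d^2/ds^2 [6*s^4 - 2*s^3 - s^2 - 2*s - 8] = 72*s^2 - 12*s - 2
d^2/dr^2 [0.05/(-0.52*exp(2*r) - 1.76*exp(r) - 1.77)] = ((0.104*exp(r) + 0.088)*(0.52*exp(2*r) + 1.76*exp(r) + 1.77) - 0.05*(1.04*exp(r) + 1.76)*(2.08*exp(r) + 3.52)*exp(r))*exp(r)/(0.52*exp(2*r) + 1.76*exp(r) + 1.77)^3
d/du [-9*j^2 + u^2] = 2*u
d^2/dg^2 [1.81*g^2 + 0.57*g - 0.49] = 3.62000000000000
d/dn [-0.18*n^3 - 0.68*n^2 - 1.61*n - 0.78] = -0.54*n^2 - 1.36*n - 1.61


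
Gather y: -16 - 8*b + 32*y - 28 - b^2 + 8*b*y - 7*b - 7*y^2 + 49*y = -b^2 - 15*b - 7*y^2 + y*(8*b + 81) - 44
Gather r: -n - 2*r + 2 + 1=-n - 2*r + 3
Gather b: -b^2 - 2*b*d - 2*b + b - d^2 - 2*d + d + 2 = -b^2 + b*(-2*d - 1) - d^2 - d + 2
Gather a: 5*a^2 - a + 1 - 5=5*a^2 - a - 4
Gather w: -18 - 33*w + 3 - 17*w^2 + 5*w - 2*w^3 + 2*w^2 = -2*w^3 - 15*w^2 - 28*w - 15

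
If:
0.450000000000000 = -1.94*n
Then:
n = -0.23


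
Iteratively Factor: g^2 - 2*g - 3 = (g - 3)*(g + 1)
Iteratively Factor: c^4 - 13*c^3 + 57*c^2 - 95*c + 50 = (c - 5)*(c^3 - 8*c^2 + 17*c - 10) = (c - 5)*(c - 1)*(c^2 - 7*c + 10) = (c - 5)^2*(c - 1)*(c - 2)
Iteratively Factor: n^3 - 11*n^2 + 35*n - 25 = (n - 5)*(n^2 - 6*n + 5) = (n - 5)*(n - 1)*(n - 5)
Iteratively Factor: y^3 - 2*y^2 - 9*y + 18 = (y + 3)*(y^2 - 5*y + 6) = (y - 3)*(y + 3)*(y - 2)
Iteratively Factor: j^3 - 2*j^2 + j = (j - 1)*(j^2 - j) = (j - 1)^2*(j)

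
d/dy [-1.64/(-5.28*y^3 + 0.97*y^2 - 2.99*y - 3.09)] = (-25.9776*y^2 + 3.1816*y - 4.9036)/(5.28*y^3 - 0.97*y^2 + 2.99*y + 3.09)^2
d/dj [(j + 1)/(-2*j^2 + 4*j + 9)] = (-2*j^2 + 4*j + 4*(j - 1)*(j + 1) + 9)/(-2*j^2 + 4*j + 9)^2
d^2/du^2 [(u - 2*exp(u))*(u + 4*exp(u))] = 2*u*exp(u) - 32*exp(2*u) + 4*exp(u) + 2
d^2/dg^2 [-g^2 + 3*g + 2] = -2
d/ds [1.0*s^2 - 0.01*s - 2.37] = 2.0*s - 0.01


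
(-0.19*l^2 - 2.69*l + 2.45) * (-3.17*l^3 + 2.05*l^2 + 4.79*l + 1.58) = 0.6023*l^5 + 8.1378*l^4 - 14.1911*l^3 - 8.1628*l^2 + 7.4853*l + 3.871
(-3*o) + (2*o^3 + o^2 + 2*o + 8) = 2*o^3 + o^2 - o + 8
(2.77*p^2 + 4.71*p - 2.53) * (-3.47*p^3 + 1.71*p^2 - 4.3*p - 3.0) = -9.6119*p^5 - 11.607*p^4 + 4.9222*p^3 - 32.8893*p^2 - 3.251*p + 7.59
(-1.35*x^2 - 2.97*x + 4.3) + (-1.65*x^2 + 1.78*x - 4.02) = -3.0*x^2 - 1.19*x + 0.28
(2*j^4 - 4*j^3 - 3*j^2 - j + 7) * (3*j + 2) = 6*j^5 - 8*j^4 - 17*j^3 - 9*j^2 + 19*j + 14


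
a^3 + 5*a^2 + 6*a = a*(a + 2)*(a + 3)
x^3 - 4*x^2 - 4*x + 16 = (x - 4)*(x - 2)*(x + 2)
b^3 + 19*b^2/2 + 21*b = b*(b + 7/2)*(b + 6)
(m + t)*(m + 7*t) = m^2 + 8*m*t + 7*t^2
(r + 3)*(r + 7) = r^2 + 10*r + 21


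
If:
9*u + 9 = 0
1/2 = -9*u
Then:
No Solution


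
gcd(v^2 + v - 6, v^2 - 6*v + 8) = v - 2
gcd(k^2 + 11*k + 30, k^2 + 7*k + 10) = k + 5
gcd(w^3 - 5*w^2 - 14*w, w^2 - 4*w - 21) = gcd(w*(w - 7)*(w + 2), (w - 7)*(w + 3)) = w - 7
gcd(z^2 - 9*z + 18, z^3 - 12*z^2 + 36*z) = z - 6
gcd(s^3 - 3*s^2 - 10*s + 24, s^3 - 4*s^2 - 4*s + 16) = s^2 - 6*s + 8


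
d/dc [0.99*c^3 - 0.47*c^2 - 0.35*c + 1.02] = 2.97*c^2 - 0.94*c - 0.35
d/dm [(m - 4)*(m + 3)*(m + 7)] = 3*m^2 + 12*m - 19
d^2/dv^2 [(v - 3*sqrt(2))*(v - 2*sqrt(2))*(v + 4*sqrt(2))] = 6*v - 2*sqrt(2)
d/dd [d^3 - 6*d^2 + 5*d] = 3*d^2 - 12*d + 5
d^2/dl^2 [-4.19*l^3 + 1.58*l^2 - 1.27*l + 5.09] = 3.16 - 25.14*l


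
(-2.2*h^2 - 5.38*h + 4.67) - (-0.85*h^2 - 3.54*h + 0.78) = -1.35*h^2 - 1.84*h + 3.89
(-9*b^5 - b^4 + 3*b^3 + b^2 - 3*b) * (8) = -72*b^5 - 8*b^4 + 24*b^3 + 8*b^2 - 24*b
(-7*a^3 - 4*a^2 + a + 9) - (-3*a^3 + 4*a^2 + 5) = -4*a^3 - 8*a^2 + a + 4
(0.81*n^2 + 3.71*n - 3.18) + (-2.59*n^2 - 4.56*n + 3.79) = -1.78*n^2 - 0.85*n + 0.61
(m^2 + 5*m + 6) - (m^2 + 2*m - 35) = 3*m + 41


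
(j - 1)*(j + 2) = j^2 + j - 2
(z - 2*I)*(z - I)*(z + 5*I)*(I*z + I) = I*z^4 - 2*z^3 + I*z^3 - 2*z^2 + 13*I*z^2 + 10*z + 13*I*z + 10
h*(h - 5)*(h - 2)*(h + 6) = h^4 - h^3 - 32*h^2 + 60*h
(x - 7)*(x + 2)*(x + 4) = x^3 - x^2 - 34*x - 56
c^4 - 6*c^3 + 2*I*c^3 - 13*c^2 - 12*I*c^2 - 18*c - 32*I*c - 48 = (c - 8)*(c + 2)*(c - I)*(c + 3*I)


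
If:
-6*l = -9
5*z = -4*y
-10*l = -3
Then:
No Solution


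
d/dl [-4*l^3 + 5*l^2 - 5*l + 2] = -12*l^2 + 10*l - 5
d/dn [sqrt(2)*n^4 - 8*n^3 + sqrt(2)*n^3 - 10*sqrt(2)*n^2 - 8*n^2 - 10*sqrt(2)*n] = 4*sqrt(2)*n^3 - 24*n^2 + 3*sqrt(2)*n^2 - 20*sqrt(2)*n - 16*n - 10*sqrt(2)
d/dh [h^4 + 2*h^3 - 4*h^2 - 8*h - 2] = 4*h^3 + 6*h^2 - 8*h - 8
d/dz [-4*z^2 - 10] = -8*z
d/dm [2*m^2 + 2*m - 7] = 4*m + 2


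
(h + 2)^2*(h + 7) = h^3 + 11*h^2 + 32*h + 28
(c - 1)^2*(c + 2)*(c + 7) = c^4 + 7*c^3 - 3*c^2 - 19*c + 14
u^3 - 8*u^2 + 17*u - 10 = (u - 5)*(u - 2)*(u - 1)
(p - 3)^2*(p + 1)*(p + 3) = p^4 - 2*p^3 - 12*p^2 + 18*p + 27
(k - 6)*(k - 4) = k^2 - 10*k + 24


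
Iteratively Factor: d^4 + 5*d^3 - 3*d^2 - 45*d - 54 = (d + 2)*(d^3 + 3*d^2 - 9*d - 27) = (d - 3)*(d + 2)*(d^2 + 6*d + 9) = (d - 3)*(d + 2)*(d + 3)*(d + 3)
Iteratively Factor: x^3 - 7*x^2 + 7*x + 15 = (x - 5)*(x^2 - 2*x - 3) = (x - 5)*(x - 3)*(x + 1)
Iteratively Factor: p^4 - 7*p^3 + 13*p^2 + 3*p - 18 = (p - 2)*(p^3 - 5*p^2 + 3*p + 9) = (p - 2)*(p + 1)*(p^2 - 6*p + 9) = (p - 3)*(p - 2)*(p + 1)*(p - 3)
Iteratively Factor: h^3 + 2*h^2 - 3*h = (h - 1)*(h^2 + 3*h) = h*(h - 1)*(h + 3)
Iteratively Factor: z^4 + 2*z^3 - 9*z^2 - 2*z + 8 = (z + 1)*(z^3 + z^2 - 10*z + 8) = (z - 1)*(z + 1)*(z^2 + 2*z - 8) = (z - 2)*(z - 1)*(z + 1)*(z + 4)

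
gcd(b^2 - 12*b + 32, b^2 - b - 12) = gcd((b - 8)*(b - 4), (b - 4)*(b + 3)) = b - 4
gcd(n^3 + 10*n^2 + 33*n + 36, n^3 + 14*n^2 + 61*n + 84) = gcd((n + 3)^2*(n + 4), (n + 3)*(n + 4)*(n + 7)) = n^2 + 7*n + 12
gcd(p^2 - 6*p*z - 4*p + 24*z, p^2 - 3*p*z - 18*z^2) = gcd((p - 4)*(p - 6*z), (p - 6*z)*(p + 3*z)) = -p + 6*z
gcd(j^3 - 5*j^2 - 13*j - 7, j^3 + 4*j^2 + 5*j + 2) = j^2 + 2*j + 1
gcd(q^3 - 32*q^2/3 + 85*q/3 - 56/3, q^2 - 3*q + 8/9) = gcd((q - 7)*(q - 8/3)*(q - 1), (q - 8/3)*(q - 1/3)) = q - 8/3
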